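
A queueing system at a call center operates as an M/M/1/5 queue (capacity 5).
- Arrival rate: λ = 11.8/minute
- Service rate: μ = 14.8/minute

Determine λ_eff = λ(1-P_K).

ρ = λ/μ = 11.8/14.8 = 0.7973
P₀ = (1-ρ)/(1-ρ^(K+1)) = (1-0.7973)/(1-0.7973^6) = 0.2027/0.7431 = 0.2728
P_K = P₀×ρ^K = 0.27277 × 0.7973^5 = 0.27277 × 0.32219 = 0.08788
λ_eff = λ(1-P_K) = 11.8 × (1 - 0.08788) = 11.8 × 0.91212 = 10.7630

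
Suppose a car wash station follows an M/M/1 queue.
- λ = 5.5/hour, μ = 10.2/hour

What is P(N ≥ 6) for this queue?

ρ = λ/μ = 5.5/10.2 = 0.5392
P(N ≥ n) = ρⁿ
P(N ≥ 6) = 0.5392^6
P(N ≥ 6) = 0.02458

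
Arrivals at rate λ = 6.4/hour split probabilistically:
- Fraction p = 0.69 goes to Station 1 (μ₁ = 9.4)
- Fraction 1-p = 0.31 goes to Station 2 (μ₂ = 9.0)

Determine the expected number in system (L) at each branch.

Effective rates: λ₁ = 6.4×0.69 = 4.416, λ₂ = 6.4×0.31 = 1.984
Station 1: ρ₁ = 4.416/9.4 = 0.46979, L₁ = ρ₁/(1-ρ₁) = 0.46979/(1-0.46979) = 0.8860
Station 2: ρ₂ = 1.984/9.0 = 0.22044, L₂ = ρ₂/(1-ρ₂) = 0.22044/(1-0.22044) = 0.2828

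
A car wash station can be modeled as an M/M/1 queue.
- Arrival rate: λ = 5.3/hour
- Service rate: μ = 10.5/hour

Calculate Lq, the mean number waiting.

ρ = λ/μ = 5.3/10.5 = 0.5048
For M/M/1: Lq = λ²/(μ(μ-λ))
Lq = 28.09/(10.5 × 5.20)
Lq = 0.5145 cars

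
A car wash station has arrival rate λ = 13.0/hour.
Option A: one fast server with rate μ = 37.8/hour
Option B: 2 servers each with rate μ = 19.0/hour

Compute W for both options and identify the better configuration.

Option A: single server μ = 37.8 (M/M/1)
  ρ_A = 13.0/37.8 = 0.3439
  W_A = 1/(μ-λ) = 1/(37.8-13.0) = 1/24.80 = 0.04032

Option B: 2 servers μ = 19.0 (M/M/2)
  ρ_B = λ/(cμ) = 13.0/(2×19.0) = 0.3421
  Offered load a = λ/μ = cρ = 13.0/19.0 = 0.6842
  P₀ = [ Σₙ₌₀^1 aⁿ/n! + a^2/(2!(1-ρ)) ]⁻¹
  Σ = a^0/0! + a^1/1! = 1.0000 + 0.6842 = 1.6842
  a^2/(2!(1-ρ)) = 0.4681/(2 × 0.6579) = 0.3558
  P₀ = 1/(1.6842 + 0.3558) = 0.4902
  Lq = P₀·a^2·ρ / (2!(1-ρ)²) = 0.4902 × 0.4681 × 0.3421 / (2 × 0.4328) = 0.09069
  Wq_B = Lq/λ = 0.09069/13.0 = 0.006976
  W_B = Wq_B + 1/μ = 0.006976 + 0.05263 = 0.05961

Since W_A = 0.04032 < W_B = 0.05961, Option A (single fast server) has the shorter time in system.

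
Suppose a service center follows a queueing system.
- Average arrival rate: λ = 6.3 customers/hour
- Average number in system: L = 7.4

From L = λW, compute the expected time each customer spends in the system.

Little's Law: L = λW, so W = L/λ
W = 7.4/6.3 = 1.1746 hours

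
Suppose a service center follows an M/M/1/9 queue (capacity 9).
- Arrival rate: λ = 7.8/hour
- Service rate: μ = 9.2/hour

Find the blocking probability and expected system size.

ρ = λ/μ = 7.8/9.2 = 0.84783
P₀ = (1-ρ)/(1-ρ^(K+1)) = (1-0.84783)/(1-0.84783^10) = 0.1522/0.8081 = 0.1883
P_K = P₀×ρ^K = 0.18831 × 0.84783^9 = 0.18831 × 0.22635 = 0.04262
Blocking probability P_9 = 0.04262 (4.26%)
L = ρ[1 - (K+1)ρ^K + Kρ^(K+1)] / [(1-ρ)(1-ρ^(K+1))]
L = 0.84783 × (1 - 10×0.226349 + 9×0.191906) / ((1 - 0.84783) × (1 - 0.191906)) = 3.1968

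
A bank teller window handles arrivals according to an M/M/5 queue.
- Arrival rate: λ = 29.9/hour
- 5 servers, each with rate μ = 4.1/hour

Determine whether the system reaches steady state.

Stability requires ρ = λ/(cμ) < 1
ρ = 29.9/(5 × 4.1) = 29.9/20.50 = 1.4585
Since 1.4585 ≥ 1, the system is UNSTABLE.
Need c > λ/μ = 29.9/4.1 = 7.29.
Minimum servers needed: c = 8.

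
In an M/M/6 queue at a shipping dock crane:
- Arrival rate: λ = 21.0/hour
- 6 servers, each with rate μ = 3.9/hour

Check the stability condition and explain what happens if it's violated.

Stability requires ρ = λ/(cμ) < 1
ρ = 21.0/(6 × 3.9) = 21.0/23.40 = 0.8974
Since 0.8974 < 1, the system is STABLE.
The servers are busy 89.74% of the time.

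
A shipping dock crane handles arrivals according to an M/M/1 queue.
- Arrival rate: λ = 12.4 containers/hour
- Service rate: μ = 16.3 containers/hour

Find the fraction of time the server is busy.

Server utilization: ρ = λ/μ
ρ = 12.4/16.3 = 0.7607
The server is busy 76.07% of the time.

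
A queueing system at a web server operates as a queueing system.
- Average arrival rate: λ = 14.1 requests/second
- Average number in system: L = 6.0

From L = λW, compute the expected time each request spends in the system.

Little's Law: L = λW, so W = L/λ
W = 6.0/14.1 = 0.4255 seconds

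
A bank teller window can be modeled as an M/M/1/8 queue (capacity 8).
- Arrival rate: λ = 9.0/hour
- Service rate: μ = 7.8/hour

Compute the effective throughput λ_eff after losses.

ρ = λ/μ = 9.0/7.8 = 1.15385
P₀ = (1-ρ)/(1-ρ^(K+1)) = (1-1.15385)/(1-1.15385^9) = -0.15385/-2.6253 = 0.05860
P_K = P₀×ρ^K = 0.05860 × 1.15385^8 = 0.05860 × 3.1419 = 0.1841
λ_eff = λ(1-P_K) = 9.0 × (1 - 0.18412) = 9.0 × 0.81588 = 7.3429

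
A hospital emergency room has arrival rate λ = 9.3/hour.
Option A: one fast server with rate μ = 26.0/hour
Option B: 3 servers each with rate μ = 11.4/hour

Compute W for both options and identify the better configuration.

Option A: single server μ = 26.0 (M/M/1)
  ρ_A = 9.3/26.0 = 0.3577
  W_A = 1/(μ-λ) = 1/(26.0-9.3) = 1/16.70 = 0.05988

Option B: 3 servers μ = 11.4 (M/M/3)
  ρ_B = λ/(cμ) = 9.3/(3×11.4) = 0.2719
  Offered load a = λ/μ = cρ = 9.3/11.4 = 0.8158
  P₀ = [ Σₙ₌₀^2 aⁿ/n! + a^3/(3!(1-ρ)) ]⁻¹
  Σ = a^0/0! + a^1/1! + a^2/2! = 1.00000 + 0.815789 + 0.332756 = 2.1485
  a^3/(3!(1-ρ)) = 0.5429/(6 × 0.7281) = 0.1243
  P₀ = 1/(2.1485 + 0.1243) = 0.4400
  Lq = P₀·a^3·ρ / (3!(1-ρ)²) = 0.4400 × 0.5429 × 0.2719 / (6 × 0.5301) = 0.02042
  Wq_B = Lq/λ = 0.02042/9.3 = 0.002196
  W_B = Wq_B + 1/μ = 0.002196 + 0.08772 = 0.08992

Since W_A = 0.05988 < W_B = 0.08992, Option A (single fast server) has the shorter time in system.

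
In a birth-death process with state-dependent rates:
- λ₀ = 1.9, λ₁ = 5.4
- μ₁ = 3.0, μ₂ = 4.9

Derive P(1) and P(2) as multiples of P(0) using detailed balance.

Balance equations:
State 0: λ₀P₀ = μ₁P₁ → P₁ = (λ₀/μ₁)P₀ = (1.9/3.0)P₀ = 0.6333P₀
State 1: P₂ = (λ₀λ₁)/(μ₁μ₂)P₀ = (1.9×5.4)/(3.0×4.9)P₀ = 0.6980P₀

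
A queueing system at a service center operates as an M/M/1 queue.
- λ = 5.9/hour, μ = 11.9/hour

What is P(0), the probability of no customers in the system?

ρ = λ/μ = 5.9/11.9 = 0.4958
P(0) = 1 - ρ = 1 - 0.4958 = 0.5042
The server is idle 50.42% of the time.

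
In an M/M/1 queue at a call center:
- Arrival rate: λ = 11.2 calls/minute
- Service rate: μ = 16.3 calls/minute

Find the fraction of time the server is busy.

Server utilization: ρ = λ/μ
ρ = 11.2/16.3 = 0.6871
The server is busy 68.71% of the time.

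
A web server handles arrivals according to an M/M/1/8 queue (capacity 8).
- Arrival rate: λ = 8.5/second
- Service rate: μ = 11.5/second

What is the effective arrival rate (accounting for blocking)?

ρ = λ/μ = 8.5/11.5 = 0.73913
P₀ = (1-ρ)/(1-ρ^(K+1)) = (1-0.73913)/(1-0.73913^9) = 0.2609/0.9342 = 0.2793
P_K = P₀×ρ^K = 0.2793 × 0.73913^8 = 0.2793 × 0.08908 = 0.02488
λ_eff = λ(1-P_K) = 8.5 × (1 - 0.024875) = 8.5 × 0.97513 = 8.2886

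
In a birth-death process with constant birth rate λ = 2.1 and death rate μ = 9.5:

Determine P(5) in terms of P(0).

For constant rates: P(n)/P(0) = (λ/μ)^n
P(5)/P(0) = (2.1/9.5)^5 = 0.22105^5 = 0.0005278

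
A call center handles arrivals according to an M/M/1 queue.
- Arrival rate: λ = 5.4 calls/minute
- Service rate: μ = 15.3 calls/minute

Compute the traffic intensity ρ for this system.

Server utilization: ρ = λ/μ
ρ = 5.4/15.3 = 0.3529
The server is busy 35.29% of the time.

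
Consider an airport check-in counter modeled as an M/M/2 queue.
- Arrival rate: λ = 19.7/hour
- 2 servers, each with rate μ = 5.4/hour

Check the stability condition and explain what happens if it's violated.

Stability requires ρ = λ/(cμ) < 1
ρ = 19.7/(2 × 5.4) = 19.7/10.80 = 1.8241
Since 1.8241 ≥ 1, the system is UNSTABLE.
Need c > λ/μ = 19.7/5.4 = 3.65.
Minimum servers needed: c = 4.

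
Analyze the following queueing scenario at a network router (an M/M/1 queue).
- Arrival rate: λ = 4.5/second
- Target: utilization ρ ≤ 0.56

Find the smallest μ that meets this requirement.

ρ = λ/μ, so μ = λ/ρ
μ ≥ 4.5/0.56 = 8.0357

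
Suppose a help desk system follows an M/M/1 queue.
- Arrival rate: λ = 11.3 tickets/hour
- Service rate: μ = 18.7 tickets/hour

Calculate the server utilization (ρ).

Server utilization: ρ = λ/μ
ρ = 11.3/18.7 = 0.6043
The server is busy 60.43% of the time.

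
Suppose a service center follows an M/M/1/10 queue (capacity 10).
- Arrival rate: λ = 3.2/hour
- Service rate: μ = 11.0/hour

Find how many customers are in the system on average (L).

ρ = λ/μ = 3.2/11.0 = 0.29091
P₀ = (1-ρ)/(1-ρ^(K+1)) = (1-0.29091)/(1-0.29091^11) = 0.7091/1.0000 = 0.7091
P_K = P₀×ρ^K = 0.7091 × 0.29091^10 = 0.7091 × 0.000004341 = 0.000003078
L = ρ[1 - (K+1)ρ^K + Kρ^(K+1)] / [(1-ρ)(1-ρ^(K+1))]
L = 0.29091 × (1 - 11×0.000004341 + 10×0.000001263) / ((1 - 0.29091) × (1 - 0.000001263)) = 0.4102 customers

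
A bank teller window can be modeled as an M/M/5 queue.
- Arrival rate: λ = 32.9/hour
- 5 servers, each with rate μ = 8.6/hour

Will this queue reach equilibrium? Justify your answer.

Stability requires ρ = λ/(cμ) < 1
ρ = 32.9/(5 × 8.6) = 32.9/43.00 = 0.7651
Since 0.7651 < 1, the system is STABLE.
The servers are busy 76.51% of the time.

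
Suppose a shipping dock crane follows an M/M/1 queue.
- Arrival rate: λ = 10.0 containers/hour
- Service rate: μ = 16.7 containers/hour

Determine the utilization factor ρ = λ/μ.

Server utilization: ρ = λ/μ
ρ = 10.0/16.7 = 0.5988
The server is busy 59.88% of the time.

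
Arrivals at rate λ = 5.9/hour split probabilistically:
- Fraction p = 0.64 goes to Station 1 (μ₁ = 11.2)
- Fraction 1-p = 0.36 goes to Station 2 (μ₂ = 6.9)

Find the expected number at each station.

Effective rates: λ₁ = 5.9×0.64 = 3.776, λ₂ = 5.9×0.36 = 2.124
Station 1: ρ₁ = 3.776/11.2 = 0.33714, L₁ = ρ₁/(1-ρ₁) = 0.33714/(1-0.33714) = 0.5086
Station 2: ρ₂ = 2.124/6.9 = 0.3078, L₂ = ρ₂/(1-ρ₂) = 0.3078/(1-0.3078) = 0.4447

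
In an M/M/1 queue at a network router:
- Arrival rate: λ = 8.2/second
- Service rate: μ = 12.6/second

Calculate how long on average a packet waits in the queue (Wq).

First, compute utilization: ρ = λ/μ = 8.2/12.6 = 0.6508
For M/M/1: Wq = λ/(μ(μ-λ))
Wq = 8.2/(12.6 × (12.6-8.2))
Wq = 8.2/(12.6 × 4.40)
Wq = 0.1479 seconds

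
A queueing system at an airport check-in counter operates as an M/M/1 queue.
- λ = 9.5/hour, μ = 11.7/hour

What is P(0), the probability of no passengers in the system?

ρ = λ/μ = 9.5/11.7 = 0.8120
P(0) = 1 - ρ = 1 - 0.8120 = 0.1880
The server is idle 18.80% of the time.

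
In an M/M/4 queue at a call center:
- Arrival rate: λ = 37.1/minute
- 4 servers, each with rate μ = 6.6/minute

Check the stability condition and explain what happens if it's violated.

Stability requires ρ = λ/(cμ) < 1
ρ = 37.1/(4 × 6.6) = 37.1/26.40 = 1.4053
Since 1.4053 ≥ 1, the system is UNSTABLE.
Need c > λ/μ = 37.1/6.6 = 5.62.
Minimum servers needed: c = 6.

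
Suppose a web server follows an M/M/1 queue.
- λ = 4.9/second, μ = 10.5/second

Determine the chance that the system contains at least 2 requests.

ρ = λ/μ = 4.9/10.5 = 0.4667
P(N ≥ n) = ρⁿ
P(N ≥ 2) = 0.4667^2
P(N ≥ 2) = 0.2178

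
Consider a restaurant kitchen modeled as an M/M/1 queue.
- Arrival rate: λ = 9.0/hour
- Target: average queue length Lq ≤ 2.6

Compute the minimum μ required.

For M/M/1: Lq = λ²/(μ(μ-λ))
Need Lq ≤ 2.6, i.e. μ(μ-λ) ≥ λ²/2.6
μ² - 9.0μ - 81.00/2.6 ≥ 0  →  μ² - 9.0μ - 31.153846 ≥ 0
Quadratic formula (positive root): μ = [λ + √(λ² + 4×31.153846)]/2
Discriminant: 81.00 + 4×31.153846 = 205.61538, √205.61538 = 14.339295
μ ≥ (9.0 + 14.339295)/2 = 11.6696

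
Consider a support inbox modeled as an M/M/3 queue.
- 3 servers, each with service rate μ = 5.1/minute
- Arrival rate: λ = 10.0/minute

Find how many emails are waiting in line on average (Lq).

Traffic intensity: ρ = λ/(cμ) = 10.0/(3×5.1) = 0.6536
Since ρ = 0.6536 < 1, system is stable.
Offered load a = λ/μ = cρ = 10.0/5.1 = 1.9608
P₀ = [ Σₙ₌₀^2 aⁿ/n! + a^3/(3!(1-ρ)) ]⁻¹
Σ = a^0/0! + a^1/1! + a^2/2! = 1.0000 + 1.9608 + 1.9223 = 4.8831
a^3/(3!(1-ρ)) = 7.5386/(6 × 0.3464) = 3.6271
P₀ = 1/(4.8831 + 3.6271) = 0.1175
Lq = P₀·a^3·ρ / (3!(1-ρ)²) = 0.11751 × 7.5386 × 0.65359 / (6 × 0.12000) = 0.8042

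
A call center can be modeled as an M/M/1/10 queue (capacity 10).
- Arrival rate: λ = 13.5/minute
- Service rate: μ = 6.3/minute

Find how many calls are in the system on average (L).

ρ = λ/μ = 13.5/6.3 = 2.1429
P₀ = (1-ρ)/(1-ρ^(K+1)) = (1-2.1429)/(1-2.1429^11) = -1.1429/-4374.4321 = 0.0002613
P_K = P₀×ρ^K = 0.0002613 × 2.1429^10 = 0.0002613 × 2041.8275 = 0.5335
L = ρ[1 - (K+1)ρ^K + Kρ^(K+1)] / [(1-ρ)(1-ρ^(K+1))]
L = 2.1429 × (1 - 11×2041.8275 + 10×4375.4321) / ((1 - 2.1429) × (1 - 4375.4321)) = 9.1275 calls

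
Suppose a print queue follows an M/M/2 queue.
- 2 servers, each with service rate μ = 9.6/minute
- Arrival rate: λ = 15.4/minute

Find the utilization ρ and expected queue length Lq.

Traffic intensity: ρ = λ/(cμ) = 15.4/(2×9.6) = 0.8021
Since ρ = 0.8021 < 1, system is stable.
Offered load a = λ/μ = cρ = 15.4/9.6 = 1.6042
P₀ = [ Σₙ₌₀^1 aⁿ/n! + a^2/(2!(1-ρ)) ]⁻¹
Σ = a^0/0! + a^1/1! = 1.0000 + 1.6042 = 2.6042
a^2/(2!(1-ρ)) = 2.5734/(2 × 0.19792) = 6.5011
P₀ = 1/(2.6042 + 6.5011) = 0.1098
Lq = P₀·a^2·ρ / (2!(1-ρ)²) = 0.109827 × 2.57335 × 0.802083 / (2 × 0.0391710) = 2.8936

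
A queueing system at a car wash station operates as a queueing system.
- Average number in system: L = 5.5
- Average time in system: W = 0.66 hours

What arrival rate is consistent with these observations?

Little's Law: L = λW, so λ = L/W
λ = 5.5/0.66 = 8.3333 cars/hour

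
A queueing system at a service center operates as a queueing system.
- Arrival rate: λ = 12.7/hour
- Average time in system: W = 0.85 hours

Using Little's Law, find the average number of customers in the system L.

Little's Law: L = λW
L = 12.7 × 0.85 = 10.7950 customers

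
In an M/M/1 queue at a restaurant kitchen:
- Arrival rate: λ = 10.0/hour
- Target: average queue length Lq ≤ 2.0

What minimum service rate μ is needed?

For M/M/1: Lq = λ²/(μ(μ-λ))
Need Lq ≤ 2.0, i.e. μ(μ-λ) ≥ λ²/2.0
μ² - 10.0μ - 100.00/2.0 ≥ 0  →  μ² - 10.0μ - 50.0000 ≥ 0
Quadratic formula (positive root): μ = [λ + √(λ² + 4×50.0000)]/2
Discriminant: 100.00 + 4×50.0000 = 300.0000, √300.0000 = 17.32051
μ ≥ (10.0 + 17.32051)/2 = 13.6603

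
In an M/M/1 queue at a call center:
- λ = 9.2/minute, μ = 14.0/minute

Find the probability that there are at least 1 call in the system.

ρ = λ/μ = 9.2/14.0 = 0.6571
P(N ≥ n) = ρⁿ
P(N ≥ 1) = 0.6571^1
P(N ≥ 1) = 0.6571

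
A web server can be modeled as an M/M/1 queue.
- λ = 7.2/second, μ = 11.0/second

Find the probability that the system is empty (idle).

ρ = λ/μ = 7.2/11.0 = 0.6545
P(0) = 1 - ρ = 1 - 0.6545 = 0.3455
The server is idle 34.55% of the time.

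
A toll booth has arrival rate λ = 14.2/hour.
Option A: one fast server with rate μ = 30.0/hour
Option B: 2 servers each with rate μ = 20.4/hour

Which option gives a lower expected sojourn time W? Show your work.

Option A: single server μ = 30.0 (M/M/1)
  ρ_A = 14.2/30.0 = 0.4733
  W_A = 1/(μ-λ) = 1/(30.0-14.2) = 1/15.80 = 0.06329

Option B: 2 servers μ = 20.4 (M/M/2)
  ρ_B = λ/(cμ) = 14.2/(2×20.4) = 0.3480
  Offered load a = λ/μ = cρ = 14.2/20.4 = 0.6961
  P₀ = [ Σₙ₌₀^1 aⁿ/n! + a^2/(2!(1-ρ)) ]⁻¹
  Σ = a^0/0! + a^1/1! = 1.0000 + 0.6961 = 1.6961
  a^2/(2!(1-ρ)) = 0.48453/(2 × 0.65196) = 0.3716
  P₀ = 1/(1.6961 + 0.3716) = 0.4836
  Lq = P₀·a^2·ρ / (2!(1-ρ)²) = 0.48364 × 0.48453 × 0.34804 / (2 × 0.42505) = 0.09594
  Wq_B = Lq/λ = 0.09594/14.2 = 0.006756
  W_B = Wq_B + 1/μ = 0.006756 + 0.04902 = 0.05578

Since W_B = 0.05578 < W_A = 0.06329, Option B (multiple servers) has the shorter time in system.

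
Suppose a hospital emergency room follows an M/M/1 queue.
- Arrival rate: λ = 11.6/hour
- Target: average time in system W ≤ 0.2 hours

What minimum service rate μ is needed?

For M/M/1: W = 1/(μ-λ)
Need W ≤ 0.2, so 1/(μ-λ) ≤ 0.2
μ - λ ≥ 1/0.2 = 5.0000
μ ≥ 11.6 + 5.0000 = 16.6000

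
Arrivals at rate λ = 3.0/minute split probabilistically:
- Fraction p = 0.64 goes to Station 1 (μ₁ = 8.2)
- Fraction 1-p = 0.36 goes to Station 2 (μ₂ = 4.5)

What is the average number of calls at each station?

Effective rates: λ₁ = 3.0×0.64 = 1.92, λ₂ = 3.0×0.36 = 1.08
Station 1: ρ₁ = 1.92/8.2 = 0.2341, L₁ = ρ₁/(1-ρ₁) = 0.2341/(1-0.2341) = 0.3057
Station 2: ρ₂ = 1.08/4.5 = 0.2400, L₂ = ρ₂/(1-ρ₂) = 0.2400/(1-0.2400) = 0.3158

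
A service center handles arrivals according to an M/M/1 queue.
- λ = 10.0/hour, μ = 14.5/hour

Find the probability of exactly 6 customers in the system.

ρ = λ/μ = 10.0/14.5 = 0.68966
P(n) = (1-ρ)ρⁿ
P(6) = (1-0.68966) × 0.68966^6
P(6) = 0.3103 × 0.1076
P(6) = 0.03339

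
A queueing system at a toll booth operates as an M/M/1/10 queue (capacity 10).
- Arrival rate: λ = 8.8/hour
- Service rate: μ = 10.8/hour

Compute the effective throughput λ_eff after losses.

ρ = λ/μ = 8.8/10.8 = 0.814815
P₀ = (1-ρ)/(1-ρ^(K+1)) = (1-0.814815)/(1-0.814815^11) = 0.18519/0.89489 = 0.2069
P_K = P₀×ρ^K = 0.2069 × 0.814815^10 = 0.2069 × 0.1290 = 0.02669
λ_eff = λ(1-P_K) = 8.8 × (1 - 0.02669) = 8.8 × 0.97331 = 8.5651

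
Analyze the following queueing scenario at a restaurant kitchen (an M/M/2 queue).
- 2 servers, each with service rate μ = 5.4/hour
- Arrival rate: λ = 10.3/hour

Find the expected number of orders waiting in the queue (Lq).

Traffic intensity: ρ = λ/(cμ) = 10.3/(2×5.4) = 0.9537
Since ρ = 0.9537 < 1, system is stable.
Offered load a = λ/μ = cρ = 10.3/5.4 = 1.9074
P₀ = [ Σₙ₌₀^1 aⁿ/n! + a^2/(2!(1-ρ)) ]⁻¹
Σ = a^0/0! + a^1/1! = 1.0000 + 1.9074 = 2.9074
a^2/(2!(1-ρ)) = 3.63820/(2 × 0.0462963) = 39.2926
P₀ = 1/(2.9074 + 39.2926) = 0.02370
Lq = P₀·a^2·ρ / (2!(1-ρ)²) = 0.0236967 × 3.63820 × 0.953704 / (2 × 0.00214335) = 19.1807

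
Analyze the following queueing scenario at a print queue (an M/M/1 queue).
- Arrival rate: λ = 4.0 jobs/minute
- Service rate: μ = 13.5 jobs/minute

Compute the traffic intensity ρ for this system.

Server utilization: ρ = λ/μ
ρ = 4.0/13.5 = 0.2963
The server is busy 29.63% of the time.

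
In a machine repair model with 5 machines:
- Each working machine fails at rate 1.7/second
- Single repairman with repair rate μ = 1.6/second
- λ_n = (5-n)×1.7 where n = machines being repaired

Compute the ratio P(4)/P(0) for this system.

P(4)/P(0) = ∏_{i=0}^{4-1} λ_i/μ_{i+1}
= (5-0)×1.7/1.6 × (5-1)×1.7/1.6 × (5-2)×1.7/1.6 × (5-3)×1.7/1.6
= 152.9315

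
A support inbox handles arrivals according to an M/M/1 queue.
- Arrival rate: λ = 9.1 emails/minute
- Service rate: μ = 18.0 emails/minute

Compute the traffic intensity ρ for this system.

Server utilization: ρ = λ/μ
ρ = 9.1/18.0 = 0.5056
The server is busy 50.56% of the time.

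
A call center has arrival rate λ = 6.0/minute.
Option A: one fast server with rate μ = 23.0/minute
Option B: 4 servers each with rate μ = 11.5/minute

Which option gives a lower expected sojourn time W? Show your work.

Option A: single server μ = 23.0 (M/M/1)
  ρ_A = 6.0/23.0 = 0.2609
  W_A = 1/(μ-λ) = 1/(23.0-6.0) = 1/17.00 = 0.05882

Option B: 4 servers μ = 11.5 (M/M/4)
  ρ_B = λ/(cμ) = 6.0/(4×11.5) = 0.1304
  Offered load a = λ/μ = cρ = 6.0/11.5 = 0.5217
  P₀ = [ Σₙ₌₀^3 aⁿ/n! + a^4/(4!(1-ρ)) ]⁻¹
  Σ = a^0/0! + a^1/1! + a^2/2! + a^3/3! = 1.0000 + 0.5217 + 0.1361 + 0.02367 = 1.6815
  a^4/(4!(1-ρ)) = 0.074099/(24 × 0.86957) = 0.003551
  P₀ = 1/(1.68152 + 0.00355059) = 0.5934
  Lq = P₀·a^4·ρ / (4!(1-ρ)²) = 0.59345 × 0.074099 × 0.13043 / (24 × 0.75614) = 0.0003161
  Wq_B = Lq/λ = 0.0003161/6.0 = 0.00005268
  W_B = Wq_B + 1/μ = 0.00005268 + 0.08696 = 0.08701

Since W_A = 0.05882 < W_B = 0.08701, Option A (single fast server) has the shorter time in system.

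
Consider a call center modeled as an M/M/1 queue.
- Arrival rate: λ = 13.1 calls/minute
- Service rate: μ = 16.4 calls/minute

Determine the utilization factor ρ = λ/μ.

Server utilization: ρ = λ/μ
ρ = 13.1/16.4 = 0.7988
The server is busy 79.88% of the time.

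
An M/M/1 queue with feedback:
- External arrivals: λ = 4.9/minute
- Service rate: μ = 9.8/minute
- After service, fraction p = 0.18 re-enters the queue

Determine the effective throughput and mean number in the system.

Effective arrival rate: λ_eff = λ/(1-p) = 4.9/(1-0.18) = 4.9/0.82 = 5.9756
ρ = λ_eff/μ = 5.9756/9.8 = 0.60976
L = ρ/(1-ρ) = 0.60976/(1-0.60976) = 1.5625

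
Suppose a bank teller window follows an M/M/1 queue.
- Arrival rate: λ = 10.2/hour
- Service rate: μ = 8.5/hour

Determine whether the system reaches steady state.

Stability requires ρ = λ/(cμ) < 1
ρ = 10.2/(1 × 8.5) = 10.2/8.50 = 1.2000
Since 1.2000 ≥ 1, the system is UNSTABLE.
Queue grows without bound. Need μ > λ = 10.2.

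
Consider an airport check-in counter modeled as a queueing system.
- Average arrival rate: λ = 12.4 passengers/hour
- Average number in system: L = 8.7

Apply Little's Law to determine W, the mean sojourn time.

Little's Law: L = λW, so W = L/λ
W = 8.7/12.4 = 0.7016 hours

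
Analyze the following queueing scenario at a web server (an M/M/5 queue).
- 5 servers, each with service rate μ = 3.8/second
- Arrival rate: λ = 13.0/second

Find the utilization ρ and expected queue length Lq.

Traffic intensity: ρ = λ/(cμ) = 13.0/(5×3.8) = 0.6842
Since ρ = 0.6842 < 1, system is stable.
Offered load a = λ/μ = cρ = 13.0/3.8 = 3.4211
P₀ = [ Σₙ₌₀^4 aⁿ/n! + a^5/(5!(1-ρ)) ]⁻¹
Σ = a^0/0! + a^1/1! + a^2/2! + a^3/3! + a^4/4! = 1.00000 + 3.42105 + 5.85180 + 6.67311 + 5.70726 = 22.6532
a^5/(5!(1-ρ)) = 468.5962/(120 × 0.31579) = 12.3657
P₀ = 1/(22.6532 + 12.3657) = 0.02856
Lq = P₀·a^5·ρ / (5!(1-ρ)²) = 0.028556 × 468.5962 × 0.68421 / (120 × 0.099723) = 0.7651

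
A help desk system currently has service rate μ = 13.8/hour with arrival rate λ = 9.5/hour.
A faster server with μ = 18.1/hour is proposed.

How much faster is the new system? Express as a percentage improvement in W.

System 1: ρ₁ = 9.5/13.8 = 0.6884, W₁ = 1/(13.8-9.5) = 0.2326
System 2: ρ₂ = 9.5/18.1 = 0.5249, W₂ = 1/(18.1-9.5) = 0.1163
Improvement: (W₁-W₂)/W₁ = (0.2326-0.1163)/0.2326 = 50.00%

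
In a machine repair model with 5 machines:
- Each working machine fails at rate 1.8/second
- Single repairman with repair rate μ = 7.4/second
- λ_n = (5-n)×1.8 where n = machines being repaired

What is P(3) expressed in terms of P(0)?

P(3)/P(0) = ∏_{i=0}^{3-1} λ_i/μ_{i+1}
= (5-0)×1.8/7.4 × (5-1)×1.8/7.4 × (5-2)×1.8/7.4
= 0.8635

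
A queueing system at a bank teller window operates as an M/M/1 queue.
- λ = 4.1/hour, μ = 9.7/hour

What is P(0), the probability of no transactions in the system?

ρ = λ/μ = 4.1/9.7 = 0.4227
P(0) = 1 - ρ = 1 - 0.4227 = 0.5773
The server is idle 57.73% of the time.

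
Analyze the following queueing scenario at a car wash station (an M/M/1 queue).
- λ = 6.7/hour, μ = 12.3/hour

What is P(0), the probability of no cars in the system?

ρ = λ/μ = 6.7/12.3 = 0.5447
P(0) = 1 - ρ = 1 - 0.5447 = 0.4553
The server is idle 45.53% of the time.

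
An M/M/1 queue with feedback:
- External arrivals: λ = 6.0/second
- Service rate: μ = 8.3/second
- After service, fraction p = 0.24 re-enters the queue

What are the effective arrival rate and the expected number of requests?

Effective arrival rate: λ_eff = λ/(1-p) = 6.0/(1-0.24) = 6.0/0.76 = 7.89474
ρ = λ_eff/μ = 7.89474/8.3 = 0.951173
L = ρ/(1-ρ) = 0.951173/(1-0.951173) = 19.4805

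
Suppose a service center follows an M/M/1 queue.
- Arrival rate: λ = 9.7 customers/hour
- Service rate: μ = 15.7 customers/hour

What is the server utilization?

Server utilization: ρ = λ/μ
ρ = 9.7/15.7 = 0.6178
The server is busy 61.78% of the time.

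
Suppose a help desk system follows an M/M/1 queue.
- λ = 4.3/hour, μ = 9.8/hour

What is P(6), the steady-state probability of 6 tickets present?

ρ = λ/μ = 4.3/9.8 = 0.43878
P(n) = (1-ρ)ρⁿ
P(6) = (1-0.43878) × 0.43878^6
P(6) = 0.5612 × 0.007136
P(6) = 0.004005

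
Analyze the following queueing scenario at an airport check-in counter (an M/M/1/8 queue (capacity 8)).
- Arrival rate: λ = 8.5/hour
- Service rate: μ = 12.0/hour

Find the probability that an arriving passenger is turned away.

ρ = λ/μ = 8.5/12.0 = 0.70833
P₀ = (1-ρ)/(1-ρ^(K+1)) = (1-0.70833)/(1-0.70833^9) = 0.2917/0.9551 = 0.3054
P_K = P₀×ρ^K = 0.3054 × 0.70833^8 = 0.3054 × 0.06337 = 0.01935
Blocking probability = 1.94%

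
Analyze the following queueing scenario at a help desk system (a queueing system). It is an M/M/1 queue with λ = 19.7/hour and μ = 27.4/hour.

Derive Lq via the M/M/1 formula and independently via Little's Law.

Method 1 (direct): Lq = λ²/(μ(μ-λ)) = 388.09/(27.4 × 7.70) = 1.8395

Method 2 (Little's Law):
W = 1/(μ-λ) = 1/7.70 = 0.12987
Wq = W - 1/μ = 0.12987 - 0.036496 = 0.093374
Lq = λWq = 19.7 × 0.093374 = 1.8395 ✔ (matches Method 1)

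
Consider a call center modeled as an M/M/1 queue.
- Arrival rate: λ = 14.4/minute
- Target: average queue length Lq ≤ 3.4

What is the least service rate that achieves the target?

For M/M/1: Lq = λ²/(μ(μ-λ))
Need Lq ≤ 3.4, i.e. μ(μ-λ) ≥ λ²/3.4
μ² - 14.4μ - 207.36/3.4 ≥ 0  →  μ² - 14.4μ - 60.988235 ≥ 0
Quadratic formula (positive root): μ = [λ + √(λ² + 4×60.988235)]/2
Discriminant: 207.36 + 4×60.988235 = 451.3129, √451.3129 = 21.2441
μ ≥ (14.4 + 21.2441)/2 = 17.8221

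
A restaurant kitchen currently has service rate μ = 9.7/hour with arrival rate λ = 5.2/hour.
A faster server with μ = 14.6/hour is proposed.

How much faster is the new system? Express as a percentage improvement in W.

System 1: ρ₁ = 5.2/9.7 = 0.5361, W₁ = 1/(9.7-5.2) = 0.22222
System 2: ρ₂ = 5.2/14.6 = 0.3562, W₂ = 1/(14.6-5.2) = 0.10638
Improvement: (W₁-W₂)/W₁ = (0.22222-0.10638)/0.22222 = 52.13%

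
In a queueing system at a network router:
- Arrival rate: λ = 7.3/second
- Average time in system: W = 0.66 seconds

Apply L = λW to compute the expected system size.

Little's Law: L = λW
L = 7.3 × 0.66 = 4.8180 packets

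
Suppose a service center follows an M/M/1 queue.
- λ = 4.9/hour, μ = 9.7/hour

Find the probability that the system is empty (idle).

ρ = λ/μ = 4.9/9.7 = 0.5052
P(0) = 1 - ρ = 1 - 0.5052 = 0.4948
The server is idle 49.48% of the time.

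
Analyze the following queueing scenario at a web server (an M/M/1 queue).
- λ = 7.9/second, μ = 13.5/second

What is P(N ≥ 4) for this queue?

ρ = λ/μ = 7.9/13.5 = 0.5852
P(N ≥ n) = ρⁿ
P(N ≥ 4) = 0.5852^4
P(N ≥ 4) = 0.1173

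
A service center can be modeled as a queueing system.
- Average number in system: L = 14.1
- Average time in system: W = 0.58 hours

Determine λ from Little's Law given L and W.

Little's Law: L = λW, so λ = L/W
λ = 14.1/0.58 = 24.3103 customers/hour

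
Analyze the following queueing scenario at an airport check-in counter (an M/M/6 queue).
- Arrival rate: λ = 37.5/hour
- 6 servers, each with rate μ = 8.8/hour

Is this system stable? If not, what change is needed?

Stability requires ρ = λ/(cμ) < 1
ρ = 37.5/(6 × 8.8) = 37.5/52.80 = 0.7102
Since 0.7102 < 1, the system is STABLE.
The servers are busy 71.02% of the time.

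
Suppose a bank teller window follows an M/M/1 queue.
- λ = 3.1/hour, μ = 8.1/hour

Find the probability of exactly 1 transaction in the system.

ρ = λ/μ = 3.1/8.1 = 0.3827
P(n) = (1-ρ)ρⁿ
P(1) = (1-0.3827) × 0.3827^1
P(1) = 0.6173 × 0.3827
P(1) = 0.2362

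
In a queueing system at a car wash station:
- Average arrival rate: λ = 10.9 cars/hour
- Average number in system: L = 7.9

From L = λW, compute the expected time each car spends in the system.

Little's Law: L = λW, so W = L/λ
W = 7.9/10.9 = 0.7248 hours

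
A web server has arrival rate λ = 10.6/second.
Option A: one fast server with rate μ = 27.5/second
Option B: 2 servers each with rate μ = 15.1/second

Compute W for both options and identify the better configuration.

Option A: single server μ = 27.5 (M/M/1)
  ρ_A = 10.6/27.5 = 0.3855
  W_A = 1/(μ-λ) = 1/(27.5-10.6) = 1/16.90 = 0.05917

Option B: 2 servers μ = 15.1 (M/M/2)
  ρ_B = λ/(cμ) = 10.6/(2×15.1) = 0.3510
  Offered load a = λ/μ = cρ = 10.6/15.1 = 0.7020
  P₀ = [ Σₙ₌₀^1 aⁿ/n! + a^2/(2!(1-ρ)) ]⁻¹
  Σ = a^0/0! + a^1/1! = 1.0000 + 0.7020 = 1.7020
  a^2/(2!(1-ρ)) = 0.49279/(2 × 0.64901) = 0.3796
  P₀ = 1/(1.7020 + 0.3796) = 0.4804
  Lq = P₀·a^2·ρ / (2!(1-ρ)²) = 0.48039 × 0.49279 × 0.35099 / (2 × 0.42121) = 0.09863
  Wq_B = Lq/λ = 0.09863/10.6 = 0.009305
  W_B = Wq_B + 1/μ = 0.009305 + 0.06623 = 0.07553

Since W_A = 0.05917 < W_B = 0.07553, Option A (single fast server) has the shorter time in system.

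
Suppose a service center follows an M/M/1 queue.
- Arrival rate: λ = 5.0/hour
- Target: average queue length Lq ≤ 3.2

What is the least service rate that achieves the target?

For M/M/1: Lq = λ²/(μ(μ-λ))
Need Lq ≤ 3.2, i.e. μ(μ-λ) ≥ λ²/3.2
μ² - 5.0μ - 25.00/3.2 ≥ 0  →  μ² - 5.0μ - 7.8125 ≥ 0
Quadratic formula (positive root): μ = [λ + √(λ² + 4×7.8125)]/2
Discriminant: 25.00 + 4×7.8125 = 56.2500, √56.2500 = 7.5000
μ ≥ (5.0 + 7.5000)/2 = 6.2500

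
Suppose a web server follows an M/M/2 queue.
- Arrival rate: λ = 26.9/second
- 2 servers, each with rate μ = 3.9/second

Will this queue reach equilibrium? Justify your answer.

Stability requires ρ = λ/(cμ) < 1
ρ = 26.9/(2 × 3.9) = 26.9/7.80 = 3.4487
Since 3.4487 ≥ 1, the system is UNSTABLE.
Need c > λ/μ = 26.9/3.9 = 6.90.
Minimum servers needed: c = 7.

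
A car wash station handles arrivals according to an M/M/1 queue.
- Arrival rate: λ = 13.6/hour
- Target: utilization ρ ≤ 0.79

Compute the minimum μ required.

ρ = λ/μ, so μ = λ/ρ
μ ≥ 13.6/0.79 = 17.2152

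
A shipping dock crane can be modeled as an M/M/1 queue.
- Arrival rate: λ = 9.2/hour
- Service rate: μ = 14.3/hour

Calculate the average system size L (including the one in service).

ρ = λ/μ = 9.2/14.3 = 0.6434
For M/M/1: L = λ/(μ-λ)
L = 9.2/(14.3-9.2) = 9.2/5.10
L = 1.8039 containers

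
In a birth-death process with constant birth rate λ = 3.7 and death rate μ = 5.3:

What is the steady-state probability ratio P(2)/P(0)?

For constant rates: P(n)/P(0) = (λ/μ)^n
P(2)/P(0) = (3.7/5.3)^2 = 0.69811^2 = 0.4874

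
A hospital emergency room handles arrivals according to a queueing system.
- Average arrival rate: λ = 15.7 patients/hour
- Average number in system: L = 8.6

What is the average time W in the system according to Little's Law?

Little's Law: L = λW, so W = L/λ
W = 8.6/15.7 = 0.5478 hours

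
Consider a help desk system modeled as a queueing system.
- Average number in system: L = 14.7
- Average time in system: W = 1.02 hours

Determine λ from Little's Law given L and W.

Little's Law: L = λW, so λ = L/W
λ = 14.7/1.02 = 14.4118 tickets/hour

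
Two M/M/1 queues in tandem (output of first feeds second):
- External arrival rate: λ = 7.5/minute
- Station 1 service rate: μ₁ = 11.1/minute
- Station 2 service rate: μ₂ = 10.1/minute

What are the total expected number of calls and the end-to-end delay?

By Jackson's theorem, each station behaves as independent M/M/1.
Station 1: ρ₁ = 7.5/11.1 = 0.6757, L₁ = ρ₁/(1-ρ₁) = λ/(μ₁-λ) = 7.5/3.60 = 2.0833
Station 2: ρ₂ = 7.5/10.1 = 0.7426, L₂ = ρ₂/(1-ρ₂) = λ/(μ₂-λ) = 7.5/2.60 = 2.8846
Total: L = L₁ + L₂ = 2.0833 + 2.8846 = 4.9679
W = L/λ = 4.9679/7.5 = 0.6624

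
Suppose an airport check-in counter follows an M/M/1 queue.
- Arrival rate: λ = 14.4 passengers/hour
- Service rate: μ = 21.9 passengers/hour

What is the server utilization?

Server utilization: ρ = λ/μ
ρ = 14.4/21.9 = 0.6575
The server is busy 65.75% of the time.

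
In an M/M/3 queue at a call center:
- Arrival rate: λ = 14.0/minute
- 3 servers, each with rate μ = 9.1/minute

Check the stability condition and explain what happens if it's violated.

Stability requires ρ = λ/(cμ) < 1
ρ = 14.0/(3 × 9.1) = 14.0/27.30 = 0.5128
Since 0.5128 < 1, the system is STABLE.
The servers are busy 51.28% of the time.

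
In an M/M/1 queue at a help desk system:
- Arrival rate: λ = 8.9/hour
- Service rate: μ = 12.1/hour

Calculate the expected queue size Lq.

ρ = λ/μ = 8.9/12.1 = 0.7355
For M/M/1: Lq = λ²/(μ(μ-λ))
Lq = 79.21/(12.1 × 3.20)
Lq = 2.0457 tickets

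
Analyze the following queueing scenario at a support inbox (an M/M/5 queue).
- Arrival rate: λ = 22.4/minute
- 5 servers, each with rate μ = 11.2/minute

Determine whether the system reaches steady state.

Stability requires ρ = λ/(cμ) < 1
ρ = 22.4/(5 × 11.2) = 22.4/56.00 = 0.4000
Since 0.4000 < 1, the system is STABLE.
The servers are busy 40.00% of the time.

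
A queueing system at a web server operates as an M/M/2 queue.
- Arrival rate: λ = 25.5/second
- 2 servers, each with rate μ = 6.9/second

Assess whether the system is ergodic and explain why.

Stability requires ρ = λ/(cμ) < 1
ρ = 25.5/(2 × 6.9) = 25.5/13.80 = 1.8478
Since 1.8478 ≥ 1, the system is UNSTABLE.
Need c > λ/μ = 25.5/6.9 = 3.70.
Minimum servers needed: c = 4.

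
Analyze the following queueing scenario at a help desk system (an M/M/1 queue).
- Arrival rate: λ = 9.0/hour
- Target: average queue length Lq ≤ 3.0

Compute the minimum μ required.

For M/M/1: Lq = λ²/(μ(μ-λ))
Need Lq ≤ 3.0, i.e. μ(μ-λ) ≥ λ²/3.0
μ² - 9.0μ - 81.00/3.0 ≥ 0  →  μ² - 9.0μ - 27.0000 ≥ 0
Quadratic formula (positive root): μ = [λ + √(λ² + 4×27.0000)]/2
Discriminant: 81.00 + 4×27.0000 = 189.0000, √189.0000 = 13.7477
μ ≥ (9.0 + 13.7477)/2 = 11.3739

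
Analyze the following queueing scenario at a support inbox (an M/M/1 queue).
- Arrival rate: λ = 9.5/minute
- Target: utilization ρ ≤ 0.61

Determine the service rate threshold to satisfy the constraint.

ρ = λ/μ, so μ = λ/ρ
μ ≥ 9.5/0.61 = 15.5738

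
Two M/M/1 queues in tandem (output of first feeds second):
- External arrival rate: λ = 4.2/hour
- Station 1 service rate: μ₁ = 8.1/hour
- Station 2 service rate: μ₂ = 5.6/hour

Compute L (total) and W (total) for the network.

By Jackson's theorem, each station behaves as independent M/M/1.
Station 1: ρ₁ = 4.2/8.1 = 0.5185, L₁ = ρ₁/(1-ρ₁) = λ/(μ₁-λ) = 4.2/3.90 = 1.0769
Station 2: ρ₂ = 4.2/5.6 = 0.7500, L₂ = ρ₂/(1-ρ₂) = λ/(μ₂-λ) = 4.2/1.40 = 3.0000
Total: L = L₁ + L₂ = 1.0769 + 3.0000 = 4.0769
W = L/λ = 4.0769/4.2 = 0.9707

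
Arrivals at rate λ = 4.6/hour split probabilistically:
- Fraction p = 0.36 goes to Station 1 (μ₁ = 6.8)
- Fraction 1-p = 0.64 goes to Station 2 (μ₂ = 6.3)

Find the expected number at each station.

Effective rates: λ₁ = 4.6×0.36 = 1.656, λ₂ = 4.6×0.64 = 2.944
Station 1: ρ₁ = 1.656/6.8 = 0.2435, L₁ = ρ₁/(1-ρ₁) = 0.2435/(1-0.2435) = 0.3219
Station 2: ρ₂ = 2.944/6.3 = 0.4673, L₂ = ρ₂/(1-ρ₂) = 0.4673/(1-0.4673) = 0.8772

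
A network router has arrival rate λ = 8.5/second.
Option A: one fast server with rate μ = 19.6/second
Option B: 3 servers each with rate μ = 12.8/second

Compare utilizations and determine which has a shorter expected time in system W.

Option A: single server μ = 19.6 (M/M/1)
  ρ_A = 8.5/19.6 = 0.4337
  W_A = 1/(μ-λ) = 1/(19.6-8.5) = 1/11.10 = 0.09009

Option B: 3 servers μ = 12.8 (M/M/3)
  ρ_B = λ/(cμ) = 8.5/(3×12.8) = 0.2214
  Offered load a = λ/μ = cρ = 8.5/12.8 = 0.6641
  P₀ = [ Σₙ₌₀^2 aⁿ/n! + a^3/(3!(1-ρ)) ]⁻¹
  Σ = a^0/0! + a^1/1! + a^2/2! = 1.0000 + 0.6641 + 0.2205 = 1.8846
  a^3/(3!(1-ρ)) = 0.2928/(6 × 0.7786) = 0.06268
  P₀ = 1/(1.8846 + 0.06268) = 0.5135
  Lq = P₀·a^3·ρ / (3!(1-ρ)²) = 0.5135 × 0.2928 × 0.2214 / (6 × 0.6063) = 0.009151
  Wq_B = Lq/λ = 0.009151/8.5 = 0.001077
  W_B = Wq_B + 1/μ = 0.001077 + 0.07812 = 0.07920

Since W_B = 0.07920 < W_A = 0.09009, Option B (multiple servers) has the shorter time in system.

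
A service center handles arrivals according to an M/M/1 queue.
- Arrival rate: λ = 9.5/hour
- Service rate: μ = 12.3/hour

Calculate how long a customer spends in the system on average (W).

First, compute utilization: ρ = λ/μ = 9.5/12.3 = 0.7724
For M/M/1: W = 1/(μ-λ)
W = 1/(12.3-9.5) = 1/2.80
W = 0.3571 hours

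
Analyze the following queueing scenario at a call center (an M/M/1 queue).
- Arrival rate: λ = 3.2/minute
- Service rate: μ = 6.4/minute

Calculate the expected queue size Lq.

ρ = λ/μ = 3.2/6.4 = 0.5000
For M/M/1: Lq = λ²/(μ(μ-λ))
Lq = 10.24/(6.4 × 3.20)
Lq = 0.5000 calls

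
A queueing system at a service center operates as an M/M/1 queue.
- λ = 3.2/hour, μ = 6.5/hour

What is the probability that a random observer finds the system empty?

ρ = λ/μ = 3.2/6.5 = 0.4923
P(0) = 1 - ρ = 1 - 0.4923 = 0.5077
The server is idle 50.77% of the time.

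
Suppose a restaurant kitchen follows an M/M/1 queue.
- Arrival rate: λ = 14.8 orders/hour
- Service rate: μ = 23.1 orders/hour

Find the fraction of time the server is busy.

Server utilization: ρ = λ/μ
ρ = 14.8/23.1 = 0.6407
The server is busy 64.07% of the time.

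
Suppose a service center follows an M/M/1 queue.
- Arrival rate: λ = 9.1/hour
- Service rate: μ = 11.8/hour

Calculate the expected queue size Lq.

ρ = λ/μ = 9.1/11.8 = 0.7712
For M/M/1: Lq = λ²/(μ(μ-λ))
Lq = 82.81/(11.8 × 2.70)
Lq = 2.5992 customers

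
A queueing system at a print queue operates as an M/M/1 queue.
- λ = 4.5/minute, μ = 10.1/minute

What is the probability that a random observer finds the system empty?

ρ = λ/μ = 4.5/10.1 = 0.4455
P(0) = 1 - ρ = 1 - 0.4455 = 0.5545
The server is idle 55.45% of the time.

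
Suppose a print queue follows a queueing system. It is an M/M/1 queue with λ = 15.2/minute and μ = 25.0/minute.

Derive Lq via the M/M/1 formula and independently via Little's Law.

Method 1 (direct): Lq = λ²/(μ(μ-λ)) = 231.04/(25.0 × 9.80) = 0.9430

Method 2 (Little's Law):
W = 1/(μ-λ) = 1/9.80 = 0.10204
Wq = W - 1/μ = 0.10204 - 0.040000 = 0.06204
Lq = λWq = 15.2 × 0.06204 = 0.9430 ✔ (matches Method 1)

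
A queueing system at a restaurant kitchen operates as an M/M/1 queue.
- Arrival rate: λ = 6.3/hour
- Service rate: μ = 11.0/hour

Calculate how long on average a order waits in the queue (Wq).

First, compute utilization: ρ = λ/μ = 6.3/11.0 = 0.5727
For M/M/1: Wq = λ/(μ(μ-λ))
Wq = 6.3/(11.0 × (11.0-6.3))
Wq = 6.3/(11.0 × 4.70)
Wq = 0.1219 hours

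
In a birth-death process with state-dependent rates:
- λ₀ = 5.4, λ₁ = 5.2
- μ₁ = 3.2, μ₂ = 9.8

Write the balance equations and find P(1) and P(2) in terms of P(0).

Balance equations:
State 0: λ₀P₀ = μ₁P₁ → P₁ = (λ₀/μ₁)P₀ = (5.4/3.2)P₀ = 1.6875P₀
State 1: P₂ = (λ₀λ₁)/(μ₁μ₂)P₀ = (5.4×5.2)/(3.2×9.8)P₀ = 0.8954P₀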